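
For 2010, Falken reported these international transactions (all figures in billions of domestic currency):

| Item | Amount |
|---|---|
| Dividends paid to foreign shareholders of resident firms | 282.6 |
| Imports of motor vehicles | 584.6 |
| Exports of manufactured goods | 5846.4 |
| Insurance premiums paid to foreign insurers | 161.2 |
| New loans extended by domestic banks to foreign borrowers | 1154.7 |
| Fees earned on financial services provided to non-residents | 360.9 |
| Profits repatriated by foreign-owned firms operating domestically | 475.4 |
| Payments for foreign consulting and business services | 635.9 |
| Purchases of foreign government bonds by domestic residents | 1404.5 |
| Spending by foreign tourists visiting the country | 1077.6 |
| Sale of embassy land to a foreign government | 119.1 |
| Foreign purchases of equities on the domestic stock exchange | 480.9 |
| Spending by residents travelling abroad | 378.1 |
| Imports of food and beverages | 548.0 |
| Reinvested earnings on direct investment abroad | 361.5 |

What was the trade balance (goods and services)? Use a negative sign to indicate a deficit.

4977.1

Goods: -548.0 + 5846.4 - 584.6 = 4713.8
Services: -378.1 - 635.9 - 161.2 + 1077.6 + 360.9 = 263.3
Trade balance = 4713.8 + 263.3 = 4977.1
(Excluded from the trade balance — primary income: dividends paid to foreign shareholders of resident firms 282.6, profits repatriated by foreign-owned firms operating domestically 475.4, reinvested earnings on direct investment abroad 361.5; financial account: new loans extended by domestic banks to foreign borrowers 1154.7, purchases of foreign government bonds by domestic residents 1404.5, foreign purchases of equities on the domestic stock exchange 480.9; capital account: sale of embassy land to a foreign government 119.1.)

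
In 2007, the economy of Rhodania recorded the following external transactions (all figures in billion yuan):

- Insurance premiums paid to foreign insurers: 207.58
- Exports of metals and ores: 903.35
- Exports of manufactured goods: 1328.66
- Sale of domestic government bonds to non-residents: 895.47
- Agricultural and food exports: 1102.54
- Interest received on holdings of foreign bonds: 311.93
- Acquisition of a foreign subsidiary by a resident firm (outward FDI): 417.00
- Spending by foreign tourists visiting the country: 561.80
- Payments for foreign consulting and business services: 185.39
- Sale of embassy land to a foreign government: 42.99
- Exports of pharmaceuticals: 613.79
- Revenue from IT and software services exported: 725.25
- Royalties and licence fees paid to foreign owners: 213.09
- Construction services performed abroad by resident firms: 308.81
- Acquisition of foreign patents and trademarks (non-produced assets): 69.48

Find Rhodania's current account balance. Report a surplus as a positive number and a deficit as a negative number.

Goods: 903.35 + 1102.54 + 613.79 + 1328.66 = 3948.34
Services: -213.09 + 308.81 - 185.39 + 725.25 + 561.80 - 207.58 = 989.80
Primary income: 311.93
Current account = 3948.34 + 989.80 + 311.93 = 5250.07
(Excluded from the current account — financial account: sale of domestic government bonds to non-residents 895.47, acquisition of a foreign subsidiary by a resident firm (outward FDI) 417.00; capital account: sale of embassy land to a foreign government 42.99, acquisition of foreign patents and trademarks (non-produced assets) 69.48.)

5250.07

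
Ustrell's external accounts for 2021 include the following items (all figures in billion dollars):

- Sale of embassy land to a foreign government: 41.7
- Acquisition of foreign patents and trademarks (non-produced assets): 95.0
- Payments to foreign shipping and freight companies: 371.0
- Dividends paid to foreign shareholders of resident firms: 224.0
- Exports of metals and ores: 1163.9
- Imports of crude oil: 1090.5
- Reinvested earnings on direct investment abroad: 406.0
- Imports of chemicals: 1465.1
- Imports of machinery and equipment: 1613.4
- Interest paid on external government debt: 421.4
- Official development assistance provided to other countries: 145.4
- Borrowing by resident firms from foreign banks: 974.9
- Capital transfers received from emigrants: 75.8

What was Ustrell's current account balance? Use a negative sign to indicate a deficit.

-3760.9

Goods: 1163.9 - 1613.4 - 1465.1 - 1090.5 = -3005.1
Services: -371.0
Primary income: 406.0 - 421.4 - 224.0 = -239.4
Secondary income: -145.4
Current account = (-3005.1) + (-371.0) + (-239.4) + (-145.4) = -3760.9
(Excluded from the current account — capital account: sale of embassy land to a foreign government 41.7, acquisition of foreign patents and trademarks (non-produced assets) 95.0, capital transfers received from emigrants 75.8; financial account: borrowing by resident firms from foreign banks 974.9.)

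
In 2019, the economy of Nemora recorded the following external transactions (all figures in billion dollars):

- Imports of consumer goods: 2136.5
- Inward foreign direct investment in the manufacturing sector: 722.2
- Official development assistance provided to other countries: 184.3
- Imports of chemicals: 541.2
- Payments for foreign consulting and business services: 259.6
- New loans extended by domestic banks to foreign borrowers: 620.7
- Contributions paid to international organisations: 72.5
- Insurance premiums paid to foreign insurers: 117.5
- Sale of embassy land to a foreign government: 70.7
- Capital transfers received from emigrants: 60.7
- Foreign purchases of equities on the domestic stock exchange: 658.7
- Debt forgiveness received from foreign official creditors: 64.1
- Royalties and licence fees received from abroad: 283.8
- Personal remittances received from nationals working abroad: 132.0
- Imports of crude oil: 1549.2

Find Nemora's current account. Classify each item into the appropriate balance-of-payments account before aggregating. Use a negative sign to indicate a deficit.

Goods: -541.2 - 1549.2 - 2136.5 = -4226.9
Services: -117.5 + 283.8 - 259.6 = -93.3
Secondary income: -184.3 - 72.5 + 132.0 = -124.8
Current account = (-4226.9) + (-93.3) + (-124.8) = -4445.0
(Excluded from the current account — financial account: inward foreign direct investment in the manufacturing sector 722.2, new loans extended by domestic banks to foreign borrowers 620.7, foreign purchases of equities on the domestic stock exchange 658.7; capital account: sale of embassy land to a foreign government 70.7, capital transfers received from emigrants 60.7, debt forgiveness received from foreign official creditors 64.1.)

-4445.0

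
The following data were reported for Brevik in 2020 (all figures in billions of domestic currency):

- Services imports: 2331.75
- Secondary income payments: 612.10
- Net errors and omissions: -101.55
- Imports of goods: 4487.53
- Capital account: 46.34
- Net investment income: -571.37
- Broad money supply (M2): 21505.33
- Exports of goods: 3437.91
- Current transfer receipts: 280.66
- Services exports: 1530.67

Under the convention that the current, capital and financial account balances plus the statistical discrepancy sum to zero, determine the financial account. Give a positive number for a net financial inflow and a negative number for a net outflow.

Goods balance = 3437.91 - 4487.53 = -1049.62
Services balance = 1530.67 - 2331.75 = -801.08
Trade balance (goods + services) = -1049.62 + (-801.08) = -1850.70
Net primary income = -571.37
Net secondary income = 280.66 - 612.10 = -331.44
Current account = -1850.70 + (-571.37) + (-331.44) = -2753.51
Financial account = -(-2753.51 + 46.34 + (-101.55)) = 2808.72

2808.72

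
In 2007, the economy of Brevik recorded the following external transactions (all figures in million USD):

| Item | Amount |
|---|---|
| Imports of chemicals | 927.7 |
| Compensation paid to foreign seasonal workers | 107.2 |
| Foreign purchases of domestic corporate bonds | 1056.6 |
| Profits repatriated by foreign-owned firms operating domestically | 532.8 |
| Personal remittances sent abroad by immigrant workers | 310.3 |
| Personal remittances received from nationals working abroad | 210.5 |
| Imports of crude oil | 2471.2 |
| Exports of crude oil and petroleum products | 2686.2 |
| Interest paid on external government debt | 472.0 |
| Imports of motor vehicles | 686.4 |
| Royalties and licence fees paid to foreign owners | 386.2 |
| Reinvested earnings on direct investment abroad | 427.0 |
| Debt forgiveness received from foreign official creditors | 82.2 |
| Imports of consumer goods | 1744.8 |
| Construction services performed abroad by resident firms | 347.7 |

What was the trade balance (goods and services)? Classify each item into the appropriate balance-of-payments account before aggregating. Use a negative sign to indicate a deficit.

Goods: 2686.2 - 2471.2 - 927.7 - 1744.8 - 686.4 = -3143.9
Services: -386.2 + 347.7 = -38.5
Trade balance = -3143.9 + (-38.5) = -3182.4
(Excluded from the trade balance — primary income: compensation paid to foreign seasonal workers 107.2, profits repatriated by foreign-owned firms operating domestically 532.8, interest paid on external government debt 472.0, reinvested earnings on direct investment abroad 427.0; financial account: foreign purchases of domestic corporate bonds 1056.6; secondary income: personal remittances sent abroad by immigrant workers 310.3, personal remittances received from nationals working abroad 210.5; capital account: debt forgiveness received from foreign official creditors 82.2.)

-3182.4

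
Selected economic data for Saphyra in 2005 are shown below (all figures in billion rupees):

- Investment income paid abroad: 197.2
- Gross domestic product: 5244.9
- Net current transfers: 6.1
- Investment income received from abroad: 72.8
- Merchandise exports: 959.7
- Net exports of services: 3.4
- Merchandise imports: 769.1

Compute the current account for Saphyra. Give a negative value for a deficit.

Goods balance = 959.7 - 769.1 = 190.6
Services balance = 3.4
Trade balance (goods + services) = 190.6 + 3.4 = 194.0
Net primary income = 72.8 - 197.2 = -124.4
Net secondary income = 6.1
Current account = 194.0 + (-124.4) + 6.1 = 75.7

75.7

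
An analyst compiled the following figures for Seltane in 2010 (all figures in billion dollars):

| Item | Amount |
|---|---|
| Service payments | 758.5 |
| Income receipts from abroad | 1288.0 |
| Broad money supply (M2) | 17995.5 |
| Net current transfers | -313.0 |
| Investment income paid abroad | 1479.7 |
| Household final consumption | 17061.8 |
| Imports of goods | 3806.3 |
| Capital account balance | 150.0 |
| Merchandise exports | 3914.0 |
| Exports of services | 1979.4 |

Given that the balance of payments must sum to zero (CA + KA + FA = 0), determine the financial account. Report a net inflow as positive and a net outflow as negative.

-973.9

Goods balance = 3914.0 - 3806.3 = 107.7
Services balance = 1979.4 - 758.5 = 1220.9
Trade balance (goods + services) = 107.7 + 1220.9 = 1328.6
Net primary income = 1288.0 - 1479.7 = -191.7
Net secondary income = -313.0
Current account = 1328.6 + (-191.7) + (-313.0) = 823.9
Financial account = -(823.9 + 150.0) = -973.9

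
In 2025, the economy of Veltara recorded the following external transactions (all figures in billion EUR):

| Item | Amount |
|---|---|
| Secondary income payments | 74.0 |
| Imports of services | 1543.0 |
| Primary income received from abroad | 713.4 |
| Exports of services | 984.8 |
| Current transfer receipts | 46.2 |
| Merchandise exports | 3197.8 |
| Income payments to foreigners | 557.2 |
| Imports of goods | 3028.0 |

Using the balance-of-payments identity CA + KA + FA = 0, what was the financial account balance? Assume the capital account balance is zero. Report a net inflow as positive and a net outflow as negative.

260.0

Goods balance = 3197.8 - 3028.0 = 169.8
Services balance = 984.8 - 1543.0 = -558.2
Trade balance (goods + services) = 169.8 + (-558.2) = -388.4
Net primary income = 713.4 - 557.2 = 156.2
Net secondary income = 46.2 - 74.0 = -27.8
Current account = -388.4 + 156.2 + (-27.8) = -260.0
Financial account = -(-260.0) = 260.0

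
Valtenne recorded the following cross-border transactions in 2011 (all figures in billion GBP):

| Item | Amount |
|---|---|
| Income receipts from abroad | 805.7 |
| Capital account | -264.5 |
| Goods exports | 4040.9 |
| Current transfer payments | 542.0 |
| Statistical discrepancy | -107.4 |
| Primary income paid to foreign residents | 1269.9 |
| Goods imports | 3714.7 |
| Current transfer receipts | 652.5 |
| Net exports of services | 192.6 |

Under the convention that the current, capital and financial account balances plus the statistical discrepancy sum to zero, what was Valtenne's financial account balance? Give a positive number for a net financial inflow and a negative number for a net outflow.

206.8

Goods balance = 4040.9 - 3714.7 = 326.2
Services balance = 192.6
Trade balance (goods + services) = 326.2 + 192.6 = 518.8
Net primary income = 805.7 - 1269.9 = -464.2
Net secondary income = 652.5 - 542.0 = 110.5
Current account = 518.8 + (-464.2) + 110.5 = 165.1
Financial account = -(165.1 + (-264.5) + (-107.4)) = 206.8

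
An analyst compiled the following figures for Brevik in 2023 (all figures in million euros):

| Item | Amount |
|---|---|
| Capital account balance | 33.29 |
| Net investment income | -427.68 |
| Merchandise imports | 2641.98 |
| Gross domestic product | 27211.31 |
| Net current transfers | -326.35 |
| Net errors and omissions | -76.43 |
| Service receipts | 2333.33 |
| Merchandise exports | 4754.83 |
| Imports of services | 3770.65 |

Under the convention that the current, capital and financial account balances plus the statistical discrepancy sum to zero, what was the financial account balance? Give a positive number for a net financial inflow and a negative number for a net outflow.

121.64

Goods balance = 4754.83 - 2641.98 = 2112.85
Services balance = 2333.33 - 3770.65 = -1437.32
Trade balance (goods + services) = 2112.85 + (-1437.32) = 675.53
Net primary income = -427.68
Net secondary income = -326.35
Current account = 675.53 + (-427.68) + (-326.35) = -78.50
Financial account = -(-78.50 + 33.29 + (-76.43)) = 121.64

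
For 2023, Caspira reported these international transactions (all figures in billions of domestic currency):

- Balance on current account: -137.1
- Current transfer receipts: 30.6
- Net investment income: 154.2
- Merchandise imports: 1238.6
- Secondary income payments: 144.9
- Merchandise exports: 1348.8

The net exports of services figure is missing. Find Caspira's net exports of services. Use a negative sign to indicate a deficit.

-287.2

Current account = goods balance + services balance + net primary income + net secondary income
Sum of the known components = 150.1
Net exports of services = CA - (known components) = -137.1 - 150.1 = -287.2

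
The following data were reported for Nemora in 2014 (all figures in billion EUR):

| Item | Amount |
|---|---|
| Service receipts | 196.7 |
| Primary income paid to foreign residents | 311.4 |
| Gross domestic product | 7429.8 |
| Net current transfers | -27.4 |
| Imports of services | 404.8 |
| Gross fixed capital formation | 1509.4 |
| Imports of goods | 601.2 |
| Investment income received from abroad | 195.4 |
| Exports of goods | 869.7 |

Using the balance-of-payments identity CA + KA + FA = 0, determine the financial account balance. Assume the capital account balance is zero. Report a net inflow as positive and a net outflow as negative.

83.0

Goods balance = 869.7 - 601.2 = 268.5
Services balance = 196.7 - 404.8 = -208.1
Trade balance (goods + services) = 268.5 + (-208.1) = 60.4
Net primary income = 195.4 - 311.4 = -116.0
Net secondary income = -27.4
Current account = 60.4 + (-116.0) + (-27.4) = -83.0
Financial account = -(-83.0) = 83.0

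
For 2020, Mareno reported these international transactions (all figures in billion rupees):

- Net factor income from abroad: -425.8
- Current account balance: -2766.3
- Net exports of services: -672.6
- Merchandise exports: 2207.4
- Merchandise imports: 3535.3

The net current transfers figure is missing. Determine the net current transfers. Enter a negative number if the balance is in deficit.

Current account = goods balance + services balance + net primary income + net secondary income
Sum of the known components = -2426.3
Net current transfers = CA - (known components) = -2766.3 - (-2426.3) = -340.0

-340.0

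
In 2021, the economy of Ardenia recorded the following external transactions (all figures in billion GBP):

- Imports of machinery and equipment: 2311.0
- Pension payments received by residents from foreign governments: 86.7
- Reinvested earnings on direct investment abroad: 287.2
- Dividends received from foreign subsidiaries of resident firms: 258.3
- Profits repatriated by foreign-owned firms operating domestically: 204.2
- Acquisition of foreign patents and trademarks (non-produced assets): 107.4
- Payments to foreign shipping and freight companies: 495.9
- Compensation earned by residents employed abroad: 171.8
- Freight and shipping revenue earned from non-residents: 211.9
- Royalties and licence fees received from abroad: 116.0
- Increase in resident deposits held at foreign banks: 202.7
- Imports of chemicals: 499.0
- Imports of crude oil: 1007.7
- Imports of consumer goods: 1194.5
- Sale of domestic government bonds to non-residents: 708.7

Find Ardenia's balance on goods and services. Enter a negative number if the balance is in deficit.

-5180.2

Goods: -2311.0 - 1007.7 - 1194.5 - 499.0 = -5012.2
Services: 116.0 + 211.9 - 495.9 = -168.0
Trade balance = -5012.2 + (-168.0) = -5180.2
(Excluded from the trade balance — secondary income: pension payments received by residents from foreign governments 86.7; primary income: reinvested earnings on direct investment abroad 287.2, dividends received from foreign subsidiaries of resident firms 258.3, profits repatriated by foreign-owned firms operating domestically 204.2, compensation earned by residents employed abroad 171.8; capital account: acquisition of foreign patents and trademarks (non-produced assets) 107.4; financial account: increase in resident deposits held at foreign banks 202.7, sale of domestic government bonds to non-residents 708.7.)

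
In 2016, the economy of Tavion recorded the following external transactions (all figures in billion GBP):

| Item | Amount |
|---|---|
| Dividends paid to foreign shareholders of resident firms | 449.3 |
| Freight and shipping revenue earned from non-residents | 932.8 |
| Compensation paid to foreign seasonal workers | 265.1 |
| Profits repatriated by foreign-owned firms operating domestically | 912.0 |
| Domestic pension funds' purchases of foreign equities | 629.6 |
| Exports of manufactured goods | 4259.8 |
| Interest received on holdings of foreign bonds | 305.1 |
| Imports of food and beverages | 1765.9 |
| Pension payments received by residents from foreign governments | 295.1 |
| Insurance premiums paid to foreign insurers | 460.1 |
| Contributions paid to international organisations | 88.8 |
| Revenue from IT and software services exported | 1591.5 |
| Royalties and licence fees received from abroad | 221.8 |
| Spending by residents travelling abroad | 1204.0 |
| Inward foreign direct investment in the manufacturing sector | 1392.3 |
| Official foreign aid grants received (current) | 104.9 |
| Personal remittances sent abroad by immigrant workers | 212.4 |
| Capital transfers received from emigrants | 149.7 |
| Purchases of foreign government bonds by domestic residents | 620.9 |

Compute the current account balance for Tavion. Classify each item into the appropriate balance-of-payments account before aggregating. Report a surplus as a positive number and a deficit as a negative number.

2353.4

Goods: 4259.8 - 1765.9 = 2493.9
Services: -1204.0 + 1591.5 - 460.1 + 221.8 + 932.8 = 1082.0
Primary income: -449.3 + 305.1 - 265.1 - 912.0 = -1321.3
Secondary income: 104.9 - 88.8 - 212.4 + 295.1 = 98.8
Current account = 2493.9 + 1082.0 + (-1321.3) + 98.8 = 2353.4
(Excluded from the current account — financial account: domestic pension funds' purchases of foreign equities 629.6, inward foreign direct investment in the manufacturing sector 1392.3, purchases of foreign government bonds by domestic residents 620.9; capital account: capital transfers received from emigrants 149.7.)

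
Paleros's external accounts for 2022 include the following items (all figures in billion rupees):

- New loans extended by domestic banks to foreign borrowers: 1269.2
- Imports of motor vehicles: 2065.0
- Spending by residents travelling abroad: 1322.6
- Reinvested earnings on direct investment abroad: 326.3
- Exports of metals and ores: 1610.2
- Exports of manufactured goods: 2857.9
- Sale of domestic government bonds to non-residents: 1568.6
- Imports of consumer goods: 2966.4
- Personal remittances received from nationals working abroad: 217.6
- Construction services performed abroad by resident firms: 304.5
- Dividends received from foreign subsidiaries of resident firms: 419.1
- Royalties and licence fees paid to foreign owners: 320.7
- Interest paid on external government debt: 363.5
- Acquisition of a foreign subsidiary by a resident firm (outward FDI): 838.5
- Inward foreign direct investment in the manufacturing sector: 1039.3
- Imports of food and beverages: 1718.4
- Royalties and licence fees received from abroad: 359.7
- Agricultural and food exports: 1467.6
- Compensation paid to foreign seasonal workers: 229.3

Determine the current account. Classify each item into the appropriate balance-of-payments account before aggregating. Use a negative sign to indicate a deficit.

-1423.0

Goods: -2065.0 - 1718.4 + 1610.2 - 2966.4 + 1467.6 + 2857.9 = -814.1
Services: -320.7 + 304.5 + 359.7 - 1322.6 = -979.1
Primary income: 326.3 - 229.3 - 363.5 + 419.1 = 152.6
Secondary income: 217.6
Current account = (-814.1) + (-979.1) + 152.6 + 217.6 = -1423.0
(Excluded from the current account — financial account: new loans extended by domestic banks to foreign borrowers 1269.2, sale of domestic government bonds to non-residents 1568.6, acquisition of a foreign subsidiary by a resident firm (outward FDI) 838.5, inward foreign direct investment in the manufacturing sector 1039.3.)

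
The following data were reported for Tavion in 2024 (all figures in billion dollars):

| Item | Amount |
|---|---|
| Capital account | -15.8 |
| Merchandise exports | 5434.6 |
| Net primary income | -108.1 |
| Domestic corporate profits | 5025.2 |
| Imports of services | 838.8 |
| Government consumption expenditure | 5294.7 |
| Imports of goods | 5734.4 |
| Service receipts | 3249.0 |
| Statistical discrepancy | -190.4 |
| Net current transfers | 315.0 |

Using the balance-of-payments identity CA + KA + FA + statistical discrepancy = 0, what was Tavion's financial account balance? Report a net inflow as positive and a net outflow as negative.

-2111.1

Goods balance = 5434.6 - 5734.4 = -299.8
Services balance = 3249.0 - 838.8 = 2410.2
Trade balance (goods + services) = -299.8 + 2410.2 = 2110.4
Net primary income = -108.1
Net secondary income = 315.0
Current account = 2110.4 + (-108.1) + 315.0 = 2317.3
Financial account = -(2317.3 + (-15.8) + (-190.4)) = -2111.1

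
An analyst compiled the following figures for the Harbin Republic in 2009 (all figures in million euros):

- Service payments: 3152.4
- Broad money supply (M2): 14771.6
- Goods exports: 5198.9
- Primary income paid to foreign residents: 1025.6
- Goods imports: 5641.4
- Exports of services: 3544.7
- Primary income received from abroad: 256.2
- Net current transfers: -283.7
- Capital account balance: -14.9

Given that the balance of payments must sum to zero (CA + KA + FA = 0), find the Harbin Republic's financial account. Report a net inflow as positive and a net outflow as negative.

1118.2

Goods balance = 5198.9 - 5641.4 = -442.5
Services balance = 3544.7 - 3152.4 = 392.3
Trade balance (goods + services) = -442.5 + 392.3 = -50.2
Net primary income = 256.2 - 1025.6 = -769.4
Net secondary income = -283.7
Current account = -50.2 + (-769.4) + (-283.7) = -1103.3
Financial account = -(-1103.3 + (-14.9)) = 1118.2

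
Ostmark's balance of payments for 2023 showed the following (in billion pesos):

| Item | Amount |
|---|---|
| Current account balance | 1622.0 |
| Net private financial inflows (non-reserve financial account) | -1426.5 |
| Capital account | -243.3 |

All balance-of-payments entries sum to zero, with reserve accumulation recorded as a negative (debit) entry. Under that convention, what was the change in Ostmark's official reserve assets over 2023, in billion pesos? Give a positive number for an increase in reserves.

Official reserve transactions balance = -(1622.0 + (-243.3) + (-1426.5)) = 47.8
An accumulation of reserves is recorded as a debit (negative entry), so the change in the stock of reserves is the negative of that balance.
Change in official reserves = -(47.8) = -47.8

-47.8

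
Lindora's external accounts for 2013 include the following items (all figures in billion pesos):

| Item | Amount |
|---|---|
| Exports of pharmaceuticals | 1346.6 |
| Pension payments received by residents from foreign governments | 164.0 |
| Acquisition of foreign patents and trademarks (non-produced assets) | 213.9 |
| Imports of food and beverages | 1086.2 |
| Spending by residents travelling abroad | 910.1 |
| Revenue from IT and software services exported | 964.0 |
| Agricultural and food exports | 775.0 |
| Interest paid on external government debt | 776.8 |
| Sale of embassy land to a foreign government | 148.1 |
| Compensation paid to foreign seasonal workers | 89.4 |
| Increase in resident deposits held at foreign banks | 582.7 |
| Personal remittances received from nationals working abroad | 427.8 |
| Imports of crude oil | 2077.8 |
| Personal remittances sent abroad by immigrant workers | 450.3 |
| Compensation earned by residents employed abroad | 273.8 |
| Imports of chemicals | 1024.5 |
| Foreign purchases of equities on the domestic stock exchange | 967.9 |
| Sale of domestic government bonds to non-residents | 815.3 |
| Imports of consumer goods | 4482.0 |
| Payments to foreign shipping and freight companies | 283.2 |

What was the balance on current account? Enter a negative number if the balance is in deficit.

-7229.1

Goods: -1024.5 - 2077.8 + 1346.6 - 1086.2 - 4482.0 + 775.0 = -6548.9
Services: -910.1 + 964.0 - 283.2 = -229.3
Primary income: 273.8 - 89.4 - 776.8 = -592.4
Secondary income: 427.8 + 164.0 - 450.3 = 141.5
Current account = (-6548.9) + (-229.3) + (-592.4) + 141.5 = -7229.1
(Excluded from the current account — capital account: acquisition of foreign patents and trademarks (non-produced assets) 213.9, sale of embassy land to a foreign government 148.1; financial account: increase in resident deposits held at foreign banks 582.7, foreign purchases of equities on the domestic stock exchange 967.9, sale of domestic government bonds to non-residents 815.3.)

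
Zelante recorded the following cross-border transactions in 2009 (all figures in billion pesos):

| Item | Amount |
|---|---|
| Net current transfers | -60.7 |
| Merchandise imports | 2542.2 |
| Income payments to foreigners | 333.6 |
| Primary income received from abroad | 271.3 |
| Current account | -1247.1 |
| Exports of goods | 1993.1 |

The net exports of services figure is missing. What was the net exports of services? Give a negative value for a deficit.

-575.0

Current account = goods balance + services balance + net primary income + net secondary income
Sum of the known components = -672.1
Net exports of services = CA - (known components) = -1247.1 - (-672.1) = -575.0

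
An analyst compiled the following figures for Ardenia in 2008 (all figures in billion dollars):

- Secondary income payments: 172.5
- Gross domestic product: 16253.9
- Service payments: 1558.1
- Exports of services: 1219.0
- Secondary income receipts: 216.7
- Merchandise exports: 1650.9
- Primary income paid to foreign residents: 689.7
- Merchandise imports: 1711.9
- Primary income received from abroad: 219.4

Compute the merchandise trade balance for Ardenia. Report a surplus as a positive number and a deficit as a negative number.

-61.0

Goods balance = 1650.9 - 1711.9 = -61.0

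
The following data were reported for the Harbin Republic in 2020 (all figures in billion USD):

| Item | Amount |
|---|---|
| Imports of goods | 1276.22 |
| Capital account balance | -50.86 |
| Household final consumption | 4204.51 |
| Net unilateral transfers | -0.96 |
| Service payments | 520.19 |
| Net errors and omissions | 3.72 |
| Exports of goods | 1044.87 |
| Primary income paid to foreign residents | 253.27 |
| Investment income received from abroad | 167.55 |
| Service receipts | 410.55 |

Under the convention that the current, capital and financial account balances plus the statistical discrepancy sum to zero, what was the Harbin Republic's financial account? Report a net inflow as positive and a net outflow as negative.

474.81

Goods balance = 1044.87 - 1276.22 = -231.35
Services balance = 410.55 - 520.19 = -109.64
Trade balance (goods + services) = -231.35 + (-109.64) = -340.99
Net primary income = 167.55 - 253.27 = -85.72
Net secondary income = -0.96
Current account = -340.99 + (-85.72) + (-0.96) = -427.67
Financial account = -(-427.67 + (-50.86) + 3.72) = 474.81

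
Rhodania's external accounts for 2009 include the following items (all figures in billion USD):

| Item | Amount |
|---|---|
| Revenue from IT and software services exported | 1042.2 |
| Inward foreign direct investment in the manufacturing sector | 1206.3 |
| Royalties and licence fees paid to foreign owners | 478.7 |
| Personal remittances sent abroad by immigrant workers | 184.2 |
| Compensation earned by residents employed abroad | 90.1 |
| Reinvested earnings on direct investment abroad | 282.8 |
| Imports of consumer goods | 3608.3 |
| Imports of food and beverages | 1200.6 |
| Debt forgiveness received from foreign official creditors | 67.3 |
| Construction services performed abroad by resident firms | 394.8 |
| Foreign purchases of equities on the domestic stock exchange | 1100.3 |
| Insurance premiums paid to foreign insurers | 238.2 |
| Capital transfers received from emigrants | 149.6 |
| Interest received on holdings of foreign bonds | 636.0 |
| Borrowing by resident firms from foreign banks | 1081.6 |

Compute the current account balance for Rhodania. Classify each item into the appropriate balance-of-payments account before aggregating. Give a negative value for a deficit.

Goods: -1200.6 - 3608.3 = -4808.9
Services: 1042.2 - 238.2 - 478.7 + 394.8 = 720.1
Primary income: 90.1 + 282.8 + 636.0 = 1008.9
Secondary income: -184.2
Current account = (-4808.9) + 720.1 + 1008.9 + (-184.2) = -3264.1
(Excluded from the current account — financial account: inward foreign direct investment in the manufacturing sector 1206.3, foreign purchases of equities on the domestic stock exchange 1100.3, borrowing by resident firms from foreign banks 1081.6; capital account: debt forgiveness received from foreign official creditors 67.3, capital transfers received from emigrants 149.6.)

-3264.1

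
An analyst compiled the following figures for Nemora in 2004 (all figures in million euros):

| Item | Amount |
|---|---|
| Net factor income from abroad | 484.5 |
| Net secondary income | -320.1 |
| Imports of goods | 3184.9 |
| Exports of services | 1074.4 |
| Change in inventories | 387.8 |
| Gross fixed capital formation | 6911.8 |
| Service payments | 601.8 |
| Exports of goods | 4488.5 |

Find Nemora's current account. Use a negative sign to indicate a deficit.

Goods balance = 4488.5 - 3184.9 = 1303.6
Services balance = 1074.4 - 601.8 = 472.6
Trade balance (goods + services) = 1303.6 + 472.6 = 1776.2
Net primary income = 484.5
Net secondary income = -320.1
Current account = 1776.2 + 484.5 + (-320.1) = 1940.6

1940.6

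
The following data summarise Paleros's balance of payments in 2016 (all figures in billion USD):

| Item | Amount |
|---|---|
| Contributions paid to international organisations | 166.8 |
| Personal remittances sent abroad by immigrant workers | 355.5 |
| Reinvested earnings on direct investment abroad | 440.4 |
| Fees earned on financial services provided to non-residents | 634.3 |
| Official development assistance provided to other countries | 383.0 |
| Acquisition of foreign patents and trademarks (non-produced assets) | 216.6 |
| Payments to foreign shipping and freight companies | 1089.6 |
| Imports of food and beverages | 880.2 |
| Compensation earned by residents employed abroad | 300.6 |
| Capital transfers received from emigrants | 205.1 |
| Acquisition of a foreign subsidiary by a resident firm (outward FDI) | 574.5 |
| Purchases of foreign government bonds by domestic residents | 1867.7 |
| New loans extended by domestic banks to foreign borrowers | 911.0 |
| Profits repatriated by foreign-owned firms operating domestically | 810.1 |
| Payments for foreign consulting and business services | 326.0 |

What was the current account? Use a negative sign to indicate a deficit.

-2635.9

Goods: -880.2
Services: -1089.6 + 634.3 - 326.0 = -781.3
Primary income: 300.6 - 810.1 + 440.4 = -69.1
Secondary income: -355.5 - 166.8 - 383.0 = -905.3
Current account = (-880.2) + (-781.3) + (-69.1) + (-905.3) = -2635.9
(Excluded from the current account — capital account: acquisition of foreign patents and trademarks (non-produced assets) 216.6, capital transfers received from emigrants 205.1; financial account: acquisition of a foreign subsidiary by a resident firm (outward FDI) 574.5, purchases of foreign government bonds by domestic residents 1867.7, new loans extended by domestic banks to foreign borrowers 911.0.)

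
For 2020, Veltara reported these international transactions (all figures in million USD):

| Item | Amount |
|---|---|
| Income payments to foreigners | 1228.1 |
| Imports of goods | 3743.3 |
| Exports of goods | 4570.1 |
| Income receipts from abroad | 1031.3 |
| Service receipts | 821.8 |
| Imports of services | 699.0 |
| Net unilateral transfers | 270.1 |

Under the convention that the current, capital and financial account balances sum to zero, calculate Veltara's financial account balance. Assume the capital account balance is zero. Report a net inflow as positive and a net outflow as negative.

Goods balance = 4570.1 - 3743.3 = 826.8
Services balance = 821.8 - 699.0 = 122.8
Trade balance (goods + services) = 826.8 + 122.8 = 949.6
Net primary income = 1031.3 - 1228.1 = -196.8
Net secondary income = 270.1
Current account = 949.6 + (-196.8) + 270.1 = 1022.9
Financial account = -(1022.9) = -1022.9

-1022.9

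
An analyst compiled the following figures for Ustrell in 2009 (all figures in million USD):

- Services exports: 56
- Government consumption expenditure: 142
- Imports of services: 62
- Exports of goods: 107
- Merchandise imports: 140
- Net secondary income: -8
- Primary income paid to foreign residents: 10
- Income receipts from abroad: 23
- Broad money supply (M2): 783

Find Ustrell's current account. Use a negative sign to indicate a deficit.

-34

Goods balance = 107 - 140 = -33
Services balance = 56 - 62 = -6
Trade balance (goods + services) = -33 + (-6) = -39
Net primary income = 23 - 10 = 13
Net secondary income = -8
Current account = -39 + 13 + (-8) = -34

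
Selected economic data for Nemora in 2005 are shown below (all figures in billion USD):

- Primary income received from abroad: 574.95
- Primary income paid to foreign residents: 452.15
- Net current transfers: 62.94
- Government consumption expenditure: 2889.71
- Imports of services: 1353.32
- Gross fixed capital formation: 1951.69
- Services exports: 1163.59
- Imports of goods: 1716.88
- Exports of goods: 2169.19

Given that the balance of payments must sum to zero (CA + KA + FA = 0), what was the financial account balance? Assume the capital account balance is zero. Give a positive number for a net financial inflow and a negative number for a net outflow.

-448.32

Goods balance = 2169.19 - 1716.88 = 452.31
Services balance = 1163.59 - 1353.32 = -189.73
Trade balance (goods + services) = 452.31 + (-189.73) = 262.58
Net primary income = 574.95 - 452.15 = 122.80
Net secondary income = 62.94
Current account = 262.58 + 122.80 + 62.94 = 448.32
Financial account = -(448.32) = -448.32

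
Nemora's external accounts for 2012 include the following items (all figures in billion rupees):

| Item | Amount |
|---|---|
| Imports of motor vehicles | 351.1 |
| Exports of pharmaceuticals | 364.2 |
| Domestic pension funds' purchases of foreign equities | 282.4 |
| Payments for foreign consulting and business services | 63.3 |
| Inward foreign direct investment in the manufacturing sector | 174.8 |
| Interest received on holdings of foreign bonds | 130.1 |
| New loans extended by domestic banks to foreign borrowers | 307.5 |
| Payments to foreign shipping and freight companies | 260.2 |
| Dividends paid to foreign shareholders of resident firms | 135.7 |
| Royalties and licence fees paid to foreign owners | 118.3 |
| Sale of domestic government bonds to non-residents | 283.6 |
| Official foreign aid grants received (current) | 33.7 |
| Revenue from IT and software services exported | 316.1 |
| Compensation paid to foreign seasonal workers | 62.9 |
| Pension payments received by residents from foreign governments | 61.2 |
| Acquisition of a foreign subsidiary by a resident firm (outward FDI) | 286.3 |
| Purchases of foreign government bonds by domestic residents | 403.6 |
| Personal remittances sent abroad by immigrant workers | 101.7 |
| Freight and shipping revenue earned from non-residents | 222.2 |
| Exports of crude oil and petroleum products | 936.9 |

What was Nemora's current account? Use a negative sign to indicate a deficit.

971.2

Goods: 364.2 + 936.9 - 351.1 = 950.0
Services: -63.3 + 316.1 - 260.2 - 118.3 + 222.2 = 96.5
Primary income: -62.9 - 135.7 + 130.1 = -68.5
Secondary income: 61.2 + 33.7 - 101.7 = -6.8
Current account = 950.0 + 96.5 + (-68.5) + (-6.8) = 971.2
(Excluded from the current account — financial account: domestic pension funds' purchases of foreign equities 282.4, inward foreign direct investment in the manufacturing sector 174.8, new loans extended by domestic banks to foreign borrowers 307.5, sale of domestic government bonds to non-residents 283.6, acquisition of a foreign subsidiary by a resident firm (outward FDI) 286.3, purchases of foreign government bonds by domestic residents 403.6.)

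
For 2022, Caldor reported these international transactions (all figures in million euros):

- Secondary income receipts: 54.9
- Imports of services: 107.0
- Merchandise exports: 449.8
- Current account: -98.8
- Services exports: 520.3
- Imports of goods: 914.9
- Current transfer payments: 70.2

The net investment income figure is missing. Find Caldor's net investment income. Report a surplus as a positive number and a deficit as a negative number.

-31.7

Current account = goods balance + services balance + net primary income + net secondary income
Sum of the known components = -67.1
Net investment income = CA - (known components) = -98.8 - (-67.1) = -31.7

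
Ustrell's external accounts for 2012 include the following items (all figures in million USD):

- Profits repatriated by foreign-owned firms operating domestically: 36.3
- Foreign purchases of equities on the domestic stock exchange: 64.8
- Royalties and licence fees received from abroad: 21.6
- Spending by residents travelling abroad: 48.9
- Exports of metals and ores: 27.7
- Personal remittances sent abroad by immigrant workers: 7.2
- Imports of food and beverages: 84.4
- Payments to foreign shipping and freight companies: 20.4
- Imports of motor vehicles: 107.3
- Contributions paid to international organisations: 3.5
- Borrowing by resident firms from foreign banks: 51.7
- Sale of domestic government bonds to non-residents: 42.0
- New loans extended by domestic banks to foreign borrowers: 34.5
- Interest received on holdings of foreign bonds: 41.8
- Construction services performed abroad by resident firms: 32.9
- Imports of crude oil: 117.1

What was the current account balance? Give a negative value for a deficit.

-301.1

Goods: -117.1 - 84.4 - 107.3 + 27.7 = -281.1
Services: -20.4 + 32.9 + 21.6 - 48.9 = -14.8
Primary income: 41.8 - 36.3 = 5.5
Secondary income: -7.2 - 3.5 = -10.7
Current account = (-281.1) + (-14.8) + 5.5 + (-10.7) = -301.1
(Excluded from the current account — financial account: foreign purchases of equities on the domestic stock exchange 64.8, borrowing by resident firms from foreign banks 51.7, sale of domestic government bonds to non-residents 42.0, new loans extended by domestic banks to foreign borrowers 34.5.)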